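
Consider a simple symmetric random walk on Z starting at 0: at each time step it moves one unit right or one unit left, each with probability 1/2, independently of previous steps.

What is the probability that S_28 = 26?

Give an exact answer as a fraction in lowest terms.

To reach position 26 after 28 steps: need 27 steps of +1 and 1 of -1.
Favorable paths: C(28,27) = 28
Total paths: 2^28 = 268435456
P = 28/268435456 = 7/67108864

Answer: 7/67108864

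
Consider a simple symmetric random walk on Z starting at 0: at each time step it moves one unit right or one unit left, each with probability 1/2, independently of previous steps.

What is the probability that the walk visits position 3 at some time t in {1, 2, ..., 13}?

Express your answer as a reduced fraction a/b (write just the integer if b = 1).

Count via complement. Let g(t,s) = #length-t paths at position s with S_1..S_t all ≠ 3.
g(t,s) = g(t-1,s-1) + g(t-1,s+1) for s ≠ 3; g(t,3) = 0.
t=0: g(0,0)=1
t=1: g(1,-1)=1 g(1,1)=1
t=2: g(2,-2)=1 g(2,0)=2 g(2,2)=1
t=3: g(3,-3)=1 g(3,-1)=3 g(3,1)=3
t=4: g(4,-4)=1 g(4,-2)=4 g(4,0)=6 g(4,2)=3
t=5: g(5,-5)=1 g(5,-3)=5 g(5,-1)=10 g(5,1)=9
t=6: g(6,-6)=1 g(6,-4)=6 g(6,-2)=15 g(6,0)=19 g(6,2)=9
t=7: g(7,-7)=1 g(7,-5)=7 g(7,-3)=21 g(7,-1)=34 g(7,1)=28
t=8: g(8,-8)=1 g(8,-6)=8 g(8,-4)=28 g(8,-2)=55 g(8,0)=62 g(8,2)=28
t=9: g(9,-9)=1 g(9,-7)=9 g(9,-5)=36 g(9,-3)=83 g(9,-1)=117 g(9,1)=90
t=10: g(10,-10)=1 g(10,-8)=10 g(10,-6)=45 g(10,-4)=119 g(10,-2)=200 g(10,0)=207 g(10,2)=90
t=11: g(11,-11)=1 g(11,-9)=11 g(11,-7)=55 g(11,-5)=164 g(11,-3)=319 g(11,-1)=407 g(11,1)=297
t=12: g(12,-12)=1 g(12,-10)=12 g(12,-8)=66 g(12,-6)=219 g(12,-4)=483 g(12,-2)=726 g(12,0)=704 g(12,2)=297
t=13: g(13,-13)=1 g(13,-11)=13 g(13,-9)=78 g(13,-7)=285 g(13,-5)=702 g(13,-3)=1209 g(13,-1)=1430 g(13,1)=1001
Paths never hitting 3: Σ_s g(13,s) = 4719
Paths hitting 3: 2^13 - 4719 = 3473
P = 3473/8192 = 3473/8192

Answer: 3473/8192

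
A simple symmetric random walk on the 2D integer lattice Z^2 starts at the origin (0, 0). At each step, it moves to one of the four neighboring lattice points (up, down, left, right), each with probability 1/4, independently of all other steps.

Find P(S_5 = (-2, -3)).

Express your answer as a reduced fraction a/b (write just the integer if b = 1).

Let h be the number of horizontal steps (so 5-h are vertical). To end at (-2,-3) need (h-2)/2 right-steps and ((5-h)-3)/2 up-steps.
Sum over h with 2 ≤ h ≤ 2, h ≡ 0 (mod 2), 5-h ≡ 1 (mod 2):
h=2: C(5,2)·C(2,0)·C(3,0) = 10·1·1 = 10
Total favorable: 10
Total paths: 4^5 = 1024
P = 10/1024 = 5/512

Answer: 5/512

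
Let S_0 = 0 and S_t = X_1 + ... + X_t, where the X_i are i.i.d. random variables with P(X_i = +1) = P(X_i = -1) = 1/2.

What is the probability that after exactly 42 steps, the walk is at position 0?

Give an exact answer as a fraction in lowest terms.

Answer: 67282234305/549755813888

Derivation:
To return to 0 after 42 steps: need exactly 21 steps of +1 and 21 of -1.
Favorable paths: C(42,21) = 538257874440
Total paths: 2^42 = 4398046511104
P = 538257874440/4398046511104 = 67282234305/549755813888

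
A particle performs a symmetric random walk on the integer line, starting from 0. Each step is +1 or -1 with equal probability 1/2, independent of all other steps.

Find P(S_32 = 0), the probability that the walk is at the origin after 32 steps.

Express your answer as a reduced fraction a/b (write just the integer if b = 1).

To return to 0 after 32 steps: need exactly 16 steps of +1 and 16 of -1.
Favorable paths: C(32,16) = 601080390
Total paths: 2^32 = 4294967296
P = 601080390/4294967296 = 300540195/2147483648

Answer: 300540195/2147483648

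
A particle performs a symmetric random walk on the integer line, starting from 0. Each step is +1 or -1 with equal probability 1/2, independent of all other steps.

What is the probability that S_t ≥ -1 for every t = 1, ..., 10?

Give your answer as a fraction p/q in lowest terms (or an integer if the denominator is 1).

Answer: 231/512

Derivation:
Let f(t,s) = #length-t paths at position s with S_1..S_t all ≥ -1.
f(t,s) = f(t-1,s-1) + f(t-1,s+1) for s ≥ -1; f(t,s) = 0 for s < -1.
t=0: f(0,0)=1
t=1: f(1,-1)=1 f(1,1)=1
t=2: f(2,0)=2 f(2,2)=1
t=3: f(3,-1)=2 f(3,1)=3 f(3,3)=1
t=4: f(4,0)=5 f(4,2)=4 f(4,4)=1
t=5: f(5,-1)=5 f(5,1)=9 f(5,3)=5 f(5,5)=1
t=6: f(6,0)=14 f(6,2)=14 f(6,4)=6 f(6,6)=1
t=7: f(7,-1)=14 f(7,1)=28 f(7,3)=20 f(7,5)=7 f(7,7)=1
t=8: f(8,0)=42 f(8,2)=48 f(8,4)=27 f(8,6)=8 f(8,8)=1
t=9: f(9,-1)=42 f(9,1)=90 f(9,3)=75 f(9,5)=35 f(9,7)=9 f(9,9)=1
t=10: f(10,0)=132 f(10,2)=165 f(10,4)=110 f(10,6)=44 f(10,8)=10 f(10,10)=1
Σ_s f(10,s) = 462
P = 462/1024 = 231/512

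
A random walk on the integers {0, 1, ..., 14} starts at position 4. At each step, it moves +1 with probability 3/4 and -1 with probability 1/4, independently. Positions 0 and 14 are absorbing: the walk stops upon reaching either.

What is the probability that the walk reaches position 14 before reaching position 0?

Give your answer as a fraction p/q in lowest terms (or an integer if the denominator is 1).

Biased walk: p = 3/4, q = 1/4, r = q/p = 1/3
Gambler's ruin: P(hit 14 before 0 | start at 4) = (1 - r^a)/(1 - r^N)
r^4 = 1/81; r^14 = 1/4782969
P = (1 - 1/81) / (1 - 1/4782969) = 80/81 / 4782968/4782969 = 590490/597871

Answer: 590490/597871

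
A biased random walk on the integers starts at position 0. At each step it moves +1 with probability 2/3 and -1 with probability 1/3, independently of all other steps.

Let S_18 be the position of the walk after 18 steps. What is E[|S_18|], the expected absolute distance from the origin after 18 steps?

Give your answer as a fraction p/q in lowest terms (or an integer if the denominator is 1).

Answer: 269079674/43046721

Derivation:
S_18 takes values m ≡ 0 (mod 2) with |m| ≤ 18; P(S_18=m) = C(18,(18+m)/2) · (2/3)^((18+m)/2) · (1/3)^((18-m)/2).
Distribution: P(S=-18)=1/387420489, P(S=-16)=4/43046721, P(S=-14)=68/43046721, P(S=-12)=2176/129140163, P(S=-10)=5440/43046721, P(S=-8)=30464/43046721, P(S=-6)=396032/129140163, P(S=-4)=452608/43046721, P(S=-2)=1244672/43046721, P(S=0)=24893440/387420489, P(S=2)=4978688/43046721, P(S=4)=7241728/43046721, P(S=6)=25346048/129140163, P(S=8)=7798784/43046721, P(S=10)=5570560/43046721, P(S=12)=8912896/129140163, P(S=14)=1114112/43046721, P(S=16)=262144/43046721, P(S=18)=262144/387420489
E[|S_18|] = Σ_m |m|·P(S_18=m) = 269079674/43046721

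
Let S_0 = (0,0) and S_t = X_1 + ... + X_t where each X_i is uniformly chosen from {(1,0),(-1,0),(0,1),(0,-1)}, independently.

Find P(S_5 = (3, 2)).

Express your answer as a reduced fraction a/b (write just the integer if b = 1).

Let h be the number of horizontal steps (so 5-h are vertical). To end at (3,2) need (h+3)/2 right-steps and ((5-h)+2)/2 up-steps.
Sum over h with 3 ≤ h ≤ 3, h ≡ 1 (mod 2), 5-h ≡ 0 (mod 2):
h=3: C(5,3)·C(3,3)·C(2,2) = 10·1·1 = 10
Total favorable: 10
Total paths: 4^5 = 1024
P = 10/1024 = 5/512

Answer: 5/512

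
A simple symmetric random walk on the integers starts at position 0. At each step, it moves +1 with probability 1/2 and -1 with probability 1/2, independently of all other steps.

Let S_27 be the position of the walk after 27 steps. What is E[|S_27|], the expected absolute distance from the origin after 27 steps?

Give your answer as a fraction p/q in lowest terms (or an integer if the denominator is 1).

S_27 takes values m ≡ 1 (mod 2) with |m| ≤ 27; P(S_27=m) = C(27,(27+m)/2)/2^27.
Total paths: 2^27 = 134217728
Distribution: P(S=-27)=1/134217728, P(S=-25)=27/134217728, P(S=-23)=351/134217728, P(S=-21)=2925/134217728, P(S=-19)=17550/134217728, P(S=-17)=80730/134217728, P(S=-15)=296010/134217728, P(S=-13)=888030/134217728, P(S=-11)=2220075/134217728, P(S=-9)=4686825/134217728, P(S=-7)=8436285/134217728, P(S=-5)=13037895/134217728, P(S=-3)=17383860/134217728, P(S=-1)=20058300/134217728, P(S=1)=20058300/134217728, P(S=3)=17383860/134217728, P(S=5)=13037895/134217728, P(S=7)=8436285/134217728, P(S=9)=4686825/134217728, P(S=11)=2220075/134217728, P(S=13)=888030/134217728, P(S=15)=296010/134217728, P(S=17)=80730/134217728, P(S=19)=17550/134217728, P(S=21)=2925/134217728, P(S=23)=351/134217728, P(S=25)=27/134217728, P(S=27)=1/134217728
E[|S_27|] = Σ_m |m|·P(S_27=m) = 561632400/134217728 = 35102025/8388608

Answer: 35102025/8388608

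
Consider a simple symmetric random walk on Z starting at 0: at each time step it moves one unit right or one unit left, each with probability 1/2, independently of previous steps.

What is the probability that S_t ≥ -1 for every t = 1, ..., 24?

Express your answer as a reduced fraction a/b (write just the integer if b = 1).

Answer: 1300075/4194304

Derivation:
Let f(t,s) = #length-t paths at position s with S_1..S_t all ≥ -1.
f(t,s) = f(t-1,s-1) + f(t-1,s+1) for s ≥ -1; f(t,s) = 0 for s < -1.
t=0: f(0,0)=1
t=1: f(1,-1)=1 f(1,1)=1
t=2: f(2,0)=2 f(2,2)=1
t=3: f(3,-1)=2 f(3,1)=3 f(3,3)=1
t=4: f(4,0)=5 f(4,2)=4 f(4,4)=1
t=5: f(5,-1)=5 f(5,1)=9 f(5,3)=5 f(5,5)=1
t=6: f(6,0)=14 f(6,2)=14 f(6,4)=6 f(6,6)=1
t=7: f(7,-1)=14 f(7,1)=28 f(7,3)=20 f(7,5)=7 f(7,7)=1
t=8: f(8,0)=42 f(8,2)=48 f(8,4)=27 f(8,6)=8 f(8,8)=1
t=9: f(9,-1)=42 f(9,1)=90 f(9,3)=75 f(9,5)=35 f(9,7)=9 f(9,9)=1
t=10: f(10,0)=132 f(10,2)=165 f(10,4)=110 f(10,6)=44 f(10,8)=10 f(10,10)=1
t=11: f(11,-1)=132 f(11,1)=297 f(11,3)=275 f(11,5)=154 f(11,7)=54 f(11,9)=11 f(11,11)=1
t=12: f(12,0)=429 f(12,2)=572 f(12,4)=429 f(12,6)=208 f(12,8)=65 f(12,10)=12 f(12,12)=1
t=13: f(13,-1)=429 f(13,1)=1001 f(13,3)=1001 f(13,5)=637 f(13,7)=273 f(13,9)=77 f(13,11)=13 f(13,13)=1
t=14: f(14,0)=1430 f(14,2)=2002 f(14,4)=1638 f(14,6)=910 f(14,8)=350 f(14,10)=90 f(14,12)=14 f(14,14)=1
t=15: f(15,-1)=1430 f(15,1)=3432 f(15,3)=3640 f(15,5)=2548 f(15,7)=1260 f(15,9)=440 f(15,11)=104 f(15,13)=15 f(15,15)=1
t=16: f(16,0)=4862 f(16,2)=7072 f(16,4)=6188 f(16,6)=3808 f(16,8)=1700 f(16,10)=544 f(16,12)=119 f(16,14)=16 f(16,16)=1
t=17: f(17,-1)=4862 f(17,1)=11934 f(17,3)=13260 f(17,5)=9996 f(17,7)=5508 f(17,9)=2244 f(17,11)=663 f(17,13)=135 f(17,15)=17 f(17,17)=1
t=18: f(18,0)=16796 f(18,2)=25194 f(18,4)=23256 f(18,6)=15504 f(18,8)=7752 f(18,10)=2907 f(18,12)=798 f(18,14)=152 f(18,16)=18 f(18,18)=1
t=19: f(19,-1)=16796 f(19,1)=41990 f(19,3)=48450 f(19,5)=38760 f(19,7)=23256 f(19,9)=10659 f(19,11)=3705 f(19,13)=950 f(19,15)=170 f(19,17)=19 f(19,19)=1
t=20: f(20,0)=58786 f(20,2)=90440 f(20,4)=87210 f(20,6)=62016 f(20,8)=33915 f(20,10)=14364 f(20,12)=4655 f(20,14)=1120 f(20,16)=189 f(20,18)=20 f(20,20)=1
t=21: f(21,-1)=58786 f(21,1)=149226 f(21,3)=177650 f(21,5)=149226 f(21,7)=95931 f(21,9)=48279 f(21,11)=19019 f(21,13)=5775 f(21,15)=1309 f(21,17)=209 f(21,19)=21 f(21,21)=1
t=22: f(22,0)=208012 f(22,2)=326876 f(22,4)=326876 f(22,6)=245157 f(22,8)=144210 f(22,10)=67298 f(22,12)=24794 f(22,14)=7084 f(22,16)=1518 f(22,18)=230 f(22,20)=22 f(22,22)=1
t=23: f(23,-1)=208012 f(23,1)=534888 f(23,3)=653752 f(23,5)=572033 f(23,7)=389367 f(23,9)=211508 f(23,11)=92092 f(23,13)=31878 f(23,15)=8602 f(23,17)=1748 f(23,19)=252 f(23,21)=23 f(23,23)=1
t=24: f(24,0)=742900 f(24,2)=1188640 f(24,4)=1225785 f(24,6)=961400 f(24,8)=600875 f(24,10)=303600 f(24,12)=123970 f(24,14)=40480 f(24,16)=10350 f(24,18)=2000 f(24,20)=275 f(24,22)=24 f(24,24)=1
Σ_s f(24,s) = 5200300
P = 5200300/16777216 = 1300075/4194304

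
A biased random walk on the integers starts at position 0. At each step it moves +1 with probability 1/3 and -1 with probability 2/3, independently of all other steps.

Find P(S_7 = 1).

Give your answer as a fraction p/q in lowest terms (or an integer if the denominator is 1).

Answer: 280/2187

Derivation:
To reach position 1 after 7 steps: need 4 steps of +1 and 3 steps of -1.
Number of such sequences: C(7,4) = 35
Each has probability (1/3)^4 · (2/3)^3 = 8/2187
P = 35 · 8/2187 = 280/2187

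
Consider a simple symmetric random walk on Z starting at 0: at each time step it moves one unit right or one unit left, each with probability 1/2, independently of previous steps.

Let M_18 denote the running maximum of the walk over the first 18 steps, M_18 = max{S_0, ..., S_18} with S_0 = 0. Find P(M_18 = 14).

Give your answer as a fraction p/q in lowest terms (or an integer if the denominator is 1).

Answer: 153/262144

Derivation:
Let M_18 = max(S_0,...,S_18). Use the reflection principle: for j ≥ 1, #{paths with M_18 ≥ j} = #{S_18 ≥ j} + #{S_18 ≥ j+1}.
By reflection, #{M_18 ≥ 14} = #{S_18 ≥ 14} + #{S_18 ≥ 15} = 172 + 19 = 191.
#{M_18 ≥ 15} = #{S_18 ≥ 15} + #{S_18 ≥ 16} = 19 + 19 = 38.
#{M_18 = 14} = 191 - 38 = 153.
P(M_18 = 14) = 153/262144 = 153/262144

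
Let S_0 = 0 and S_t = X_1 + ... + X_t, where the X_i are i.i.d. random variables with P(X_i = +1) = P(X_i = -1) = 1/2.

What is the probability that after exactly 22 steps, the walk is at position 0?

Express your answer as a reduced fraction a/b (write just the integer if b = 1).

To return to 0 after 22 steps: need exactly 11 steps of +1 and 11 of -1.
Favorable paths: C(22,11) = 705432
Total paths: 2^22 = 4194304
P = 705432/4194304 = 88179/524288

Answer: 88179/524288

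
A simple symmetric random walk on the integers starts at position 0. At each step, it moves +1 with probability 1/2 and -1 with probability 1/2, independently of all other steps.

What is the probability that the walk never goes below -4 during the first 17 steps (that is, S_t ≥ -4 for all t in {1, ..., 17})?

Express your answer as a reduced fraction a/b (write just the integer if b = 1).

Let f(t,s) = #length-t paths at position s with S_1..S_t all ≥ -4.
f(t,s) = f(t-1,s-1) + f(t-1,s+1) for s ≥ -4; f(t,s) = 0 for s < -4.
t=0: f(0,0)=1
t=1: f(1,-1)=1 f(1,1)=1
t=2: f(2,-2)=1 f(2,0)=2 f(2,2)=1
t=3: f(3,-3)=1 f(3,-1)=3 f(3,1)=3 f(3,3)=1
t=4: f(4,-4)=1 f(4,-2)=4 f(4,0)=6 f(4,2)=4 f(4,4)=1
t=5: f(5,-3)=5 f(5,-1)=10 f(5,1)=10 f(5,3)=5 f(5,5)=1
t=6: f(6,-4)=5 f(6,-2)=15 f(6,0)=20 f(6,2)=15 f(6,4)=6 f(6,6)=1
t=7: f(7,-3)=20 f(7,-1)=35 f(7,1)=35 f(7,3)=21 f(7,5)=7 f(7,7)=1
t=8: f(8,-4)=20 f(8,-2)=55 f(8,0)=70 f(8,2)=56 f(8,4)=28 f(8,6)=8 f(8,8)=1
t=9: f(9,-3)=75 f(9,-1)=125 f(9,1)=126 f(9,3)=84 f(9,5)=36 f(9,7)=9 f(9,9)=1
t=10: f(10,-4)=75 f(10,-2)=200 f(10,0)=251 f(10,2)=210 f(10,4)=120 f(10,6)=45 f(10,8)=10 f(10,10)=1
t=11: f(11,-3)=275 f(11,-1)=451 f(11,1)=461 f(11,3)=330 f(11,5)=165 f(11,7)=55 f(11,9)=11 f(11,11)=1
t=12: f(12,-4)=275 f(12,-2)=726 f(12,0)=912 f(12,2)=791 f(12,4)=495 f(12,6)=220 f(12,8)=66 f(12,10)=12 f(12,12)=1
t=13: f(13,-3)=1001 f(13,-1)=1638 f(13,1)=1703 f(13,3)=1286 f(13,5)=715 f(13,7)=286 f(13,9)=78 f(13,11)=13 f(13,13)=1
t=14: f(14,-4)=1001 f(14,-2)=2639 f(14,0)=3341 f(14,2)=2989 f(14,4)=2001 f(14,6)=1001 f(14,8)=364 f(14,10)=91 f(14,12)=14 f(14,14)=1
t=15: f(15,-3)=3640 f(15,-1)=5980 f(15,1)=6330 f(15,3)=4990 f(15,5)=3002 f(15,7)=1365 f(15,9)=455 f(15,11)=105 f(15,13)=15 f(15,15)=1
t=16: f(16,-4)=3640 f(16,-2)=9620 f(16,0)=12310 f(16,2)=11320 f(16,4)=7992 f(16,6)=4367 f(16,8)=1820 f(16,10)=560 f(16,12)=120 f(16,14)=16 f(16,16)=1
t=17: f(17,-3)=13260 f(17,-1)=21930 f(17,1)=23630 f(17,3)=19312 f(17,5)=12359 f(17,7)=6187 f(17,9)=2380 f(17,11)=680 f(17,13)=136 f(17,15)=17 f(17,17)=1
Σ_s f(17,s) = 99892
P = 99892/131072 = 24973/32768

Answer: 24973/32768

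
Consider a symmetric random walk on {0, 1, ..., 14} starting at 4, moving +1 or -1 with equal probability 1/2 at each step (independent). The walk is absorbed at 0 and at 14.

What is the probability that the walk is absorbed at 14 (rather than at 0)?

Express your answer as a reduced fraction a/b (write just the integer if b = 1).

Symmetric walk (p = 1/2): the harmonic-function argument gives P(hit 14 before 0 | start at 4) = a/N.
P = 4/14 = 2/7

Answer: 2/7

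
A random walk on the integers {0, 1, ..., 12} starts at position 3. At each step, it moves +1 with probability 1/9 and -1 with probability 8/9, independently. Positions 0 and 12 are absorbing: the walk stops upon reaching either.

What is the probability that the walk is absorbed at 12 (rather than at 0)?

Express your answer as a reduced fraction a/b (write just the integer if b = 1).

Answer: 1/134480385

Derivation:
Biased walk: p = 1/9, q = 8/9, r = q/p = 8
Gambler's ruin: P(hit 12 before 0 | start at 3) = (1 - r^a)/(1 - r^N)
r^3 = 512; r^12 = 68719476736
P = (1 - 512) / (1 - 68719476736) = -511 / -68719476735 = 1/134480385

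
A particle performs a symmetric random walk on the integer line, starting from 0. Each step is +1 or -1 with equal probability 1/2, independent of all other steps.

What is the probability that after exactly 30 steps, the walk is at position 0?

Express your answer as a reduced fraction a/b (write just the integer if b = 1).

Answer: 9694845/67108864

Derivation:
To return to 0 after 30 steps: need exactly 15 steps of +1 and 15 of -1.
Favorable paths: C(30,15) = 155117520
Total paths: 2^30 = 1073741824
P = 155117520/1073741824 = 9694845/67108864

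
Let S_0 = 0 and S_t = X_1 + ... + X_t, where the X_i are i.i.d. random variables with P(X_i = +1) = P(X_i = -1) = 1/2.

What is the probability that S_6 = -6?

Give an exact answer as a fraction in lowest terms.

To reach position -6 after 6 steps: need 0 steps of +1 and 6 of -1.
Favorable paths: C(6,0) = 1
Total paths: 2^6 = 64
P = 1/64 = 1/64

Answer: 1/64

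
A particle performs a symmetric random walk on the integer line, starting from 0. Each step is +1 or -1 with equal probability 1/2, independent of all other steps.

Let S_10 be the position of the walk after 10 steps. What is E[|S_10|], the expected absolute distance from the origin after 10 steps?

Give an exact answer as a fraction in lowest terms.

Answer: 315/128

Derivation:
S_10 takes values m ≡ 0 (mod 2) with |m| ≤ 10; P(S_10=m) = C(10,(10+m)/2)/2^10.
Total paths: 2^10 = 1024
Distribution: P(S=-10)=1/1024, P(S=-8)=10/1024, P(S=-6)=45/1024, P(S=-4)=120/1024, P(S=-2)=210/1024, P(S=0)=252/1024, P(S=2)=210/1024, P(S=4)=120/1024, P(S=6)=45/1024, P(S=8)=10/1024, P(S=10)=1/1024
E[|S_10|] = Σ_m |m|·P(S_10=m) = 2520/1024 = 315/128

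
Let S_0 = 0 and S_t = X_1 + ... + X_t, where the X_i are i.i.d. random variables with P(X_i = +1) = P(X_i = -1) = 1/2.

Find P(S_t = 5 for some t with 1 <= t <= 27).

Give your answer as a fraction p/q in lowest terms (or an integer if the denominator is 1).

Answer: 46295513/134217728

Derivation:
Count via complement. Let g(t,s) = #length-t paths at position s with S_1..S_t all ≠ 5.
g(t,s) = g(t-1,s-1) + g(t-1,s+1) for s ≠ 5; g(t,5) = 0.
t=0: g(0,0)=1
t=1: g(1,-1)=1 g(1,1)=1
t=2: g(2,-2)=1 g(2,0)=2 g(2,2)=1
t=3: g(3,-3)=1 g(3,-1)=3 g(3,1)=3 g(3,3)=1
t=4: g(4,-4)=1 g(4,-2)=4 g(4,0)=6 g(4,2)=4 g(4,4)=1
t=5: g(5,-5)=1 g(5,-3)=5 g(5,-1)=10 g(5,1)=10 g(5,3)=5
t=6: g(6,-6)=1 g(6,-4)=6 g(6,-2)=15 g(6,0)=20 g(6,2)=15 g(6,4)=5
t=7: g(7,-7)=1 g(7,-5)=7 g(7,-3)=21 g(7,-1)=35 g(7,1)=35 g(7,3)=20
t=8: g(8,-8)=1 g(8,-6)=8 g(8,-4)=28 g(8,-2)=56 g(8,0)=70 g(8,2)=55 g(8,4)=20
t=9: g(9,-9)=1 g(9,-7)=9 g(9,-5)=36 g(9,-3)=84 g(9,-1)=126 g(9,1)=125 g(9,3)=75
t=10: g(10,-10)=1 g(10,-8)=10 g(10,-6)=45 g(10,-4)=120 g(10,-2)=210 g(10,0)=251 g(10,2)=200 g(10,4)=75
t=11: g(11,-11)=1 g(11,-9)=11 g(11,-7)=55 g(11,-5)=165 g(11,-3)=330 g(11,-1)=461 g(11,1)=451 g(11,3)=275
t=12: g(12,-12)=1 g(12,-10)=12 g(12,-8)=66 g(12,-6)=220 g(12,-4)=495 g(12,-2)=791 g(12,0)=912 g(12,2)=726 g(12,4)=275
t=13: g(13,-13)=1 g(13,-11)=13 g(13,-9)=78 g(13,-7)=286 g(13,-5)=715 g(13,-3)=1286 g(13,-1)=1703 g(13,1)=1638 g(13,3)=1001
t=14: g(14,-14)=1 g(14,-12)=14 g(14,-10)=91 g(14,-8)=364 g(14,-6)=1001 g(14,-4)=2001 g(14,-2)=2989 g(14,0)=3341 g(14,2)=2639 g(14,4)=1001
t=15: g(15,-15)=1 g(15,-13)=15 g(15,-11)=105 g(15,-9)=455 g(15,-7)=1365 g(15,-5)=3002 g(15,-3)=4990 g(15,-1)=6330 g(15,1)=5980 g(15,3)=3640
t=16: g(16,-16)=1 g(16,-14)=16 g(16,-12)=120 g(16,-10)=560 g(16,-8)=1820 g(16,-6)=4367 g(16,-4)=7992 g(16,-2)=11320 g(16,0)=12310 g(16,2)=9620 g(16,4)=3640
t=17: g(17,-17)=1 g(17,-15)=17 g(17,-13)=136 g(17,-11)=680 g(17,-9)=2380 g(17,-7)=6187 g(17,-5)=12359 g(17,-3)=19312 g(17,-1)=23630 g(17,1)=21930 g(17,3)=13260
t=18: g(18,-18)=1 g(18,-16)=18 g(18,-14)=153 g(18,-12)=816 g(18,-10)=3060 g(18,-8)=8567 g(18,-6)=18546 g(18,-4)=31671 g(18,-2)=42942 g(18,0)=45560 g(18,2)=35190 g(18,4)=13260
t=19: g(19,-19)=1 g(19,-17)=19 g(19,-15)=171 g(19,-13)=969 g(19,-11)=3876 g(19,-9)=11627 g(19,-7)=27113 g(19,-5)=50217 g(19,-3)=74613 g(19,-1)=88502 g(19,1)=80750 g(19,3)=48450
t=20: g(20,-20)=1 g(20,-18)=20 g(20,-16)=190 g(20,-14)=1140 g(20,-12)=4845 g(20,-10)=15503 g(20,-8)=38740 g(20,-6)=77330 g(20,-4)=124830 g(20,-2)=163115 g(20,0)=169252 g(20,2)=129200 g(20,4)=48450
t=21: g(21,-21)=1 g(21,-19)=21 g(21,-17)=210 g(21,-15)=1330 g(21,-13)=5985 g(21,-11)=20348 g(21,-9)=54243 g(21,-7)=116070 g(21,-5)=202160 g(21,-3)=287945 g(21,-1)=332367 g(21,1)=298452 g(21,3)=177650
t=22: g(22,-22)=1 g(22,-20)=22 g(22,-18)=231 g(22,-16)=1540 g(22,-14)=7315 g(22,-12)=26333 g(22,-10)=74591 g(22,-8)=170313 g(22,-6)=318230 g(22,-4)=490105 g(22,-2)=620312 g(22,0)=630819 g(22,2)=476102 g(22,4)=177650
t=23: g(23,-23)=1 g(23,-21)=23 g(23,-19)=253 g(23,-17)=1771 g(23,-15)=8855 g(23,-13)=33648 g(23,-11)=100924 g(23,-9)=244904 g(23,-7)=488543 g(23,-5)=808335 g(23,-3)=1110417 g(23,-1)=1251131 g(23,1)=1106921 g(23,3)=653752
t=24: g(24,-24)=1 g(24,-22)=24 g(24,-20)=276 g(24,-18)=2024 g(24,-16)=10626 g(24,-14)=42503 g(24,-12)=134572 g(24,-10)=345828 g(24,-8)=733447 g(24,-6)=1296878 g(24,-4)=1918752 g(24,-2)=2361548 g(24,0)=2358052 g(24,2)=1760673 g(24,4)=653752
t=25: g(25,-25)=1 g(25,-23)=25 g(25,-21)=300 g(25,-19)=2300 g(25,-17)=12650 g(25,-15)=53129 g(25,-13)=177075 g(25,-11)=480400 g(25,-9)=1079275 g(25,-7)=2030325 g(25,-5)=3215630 g(25,-3)=4280300 g(25,-1)=4719600 g(25,1)=4118725 g(25,3)=2414425
t=26: g(26,-26)=1 g(26,-24)=26 g(26,-22)=325 g(26,-20)=2600 g(26,-18)=14950 g(26,-16)=65779 g(26,-14)=230204 g(26,-12)=657475 g(26,-10)=1559675 g(26,-8)=3109600 g(26,-6)=5245955 g(26,-4)=7495930 g(26,-2)=8999900 g(26,0)=8838325 g(26,2)=6533150 g(26,4)=2414425
t=27: g(27,-27)=1 g(27,-25)=27 g(27,-23)=351 g(27,-21)=2925 g(27,-19)=17550 g(27,-17)=80729 g(27,-15)=295983 g(27,-13)=887679 g(27,-11)=2217150 g(27,-9)=4669275 g(27,-7)=8355555 g(27,-5)=12741885 g(27,-3)=16495830 g(27,-1)=17838225 g(27,1)=15371475 g(27,3)=8947575
Paths never hitting 5: Σ_s g(27,s) = 87922215
Paths hitting 5: 2^27 - 87922215 = 46295513
P = 46295513/134217728 = 46295513/134217728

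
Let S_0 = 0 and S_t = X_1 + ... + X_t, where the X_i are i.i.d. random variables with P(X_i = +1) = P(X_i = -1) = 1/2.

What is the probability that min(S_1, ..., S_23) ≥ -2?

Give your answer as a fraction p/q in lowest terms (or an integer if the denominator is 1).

Answer: 1924111/4194304

Derivation:
Let f(t,s) = #length-t paths at position s with S_1..S_t all ≥ -2.
f(t,s) = f(t-1,s-1) + f(t-1,s+1) for s ≥ -2; f(t,s) = 0 for s < -2.
t=0: f(0,0)=1
t=1: f(1,-1)=1 f(1,1)=1
t=2: f(2,-2)=1 f(2,0)=2 f(2,2)=1
t=3: f(3,-1)=3 f(3,1)=3 f(3,3)=1
t=4: f(4,-2)=3 f(4,0)=6 f(4,2)=4 f(4,4)=1
t=5: f(5,-1)=9 f(5,1)=10 f(5,3)=5 f(5,5)=1
t=6: f(6,-2)=9 f(6,0)=19 f(6,2)=15 f(6,4)=6 f(6,6)=1
t=7: f(7,-1)=28 f(7,1)=34 f(7,3)=21 f(7,5)=7 f(7,7)=1
t=8: f(8,-2)=28 f(8,0)=62 f(8,2)=55 f(8,4)=28 f(8,6)=8 f(8,8)=1
t=9: f(9,-1)=90 f(9,1)=117 f(9,3)=83 f(9,5)=36 f(9,7)=9 f(9,9)=1
t=10: f(10,-2)=90 f(10,0)=207 f(10,2)=200 f(10,4)=119 f(10,6)=45 f(10,8)=10 f(10,10)=1
t=11: f(11,-1)=297 f(11,1)=407 f(11,3)=319 f(11,5)=164 f(11,7)=55 f(11,9)=11 f(11,11)=1
t=12: f(12,-2)=297 f(12,0)=704 f(12,2)=726 f(12,4)=483 f(12,6)=219 f(12,8)=66 f(12,10)=12 f(12,12)=1
t=13: f(13,-1)=1001 f(13,1)=1430 f(13,3)=1209 f(13,5)=702 f(13,7)=285 f(13,9)=78 f(13,11)=13 f(13,13)=1
t=14: f(14,-2)=1001 f(14,0)=2431 f(14,2)=2639 f(14,4)=1911 f(14,6)=987 f(14,8)=363 f(14,10)=91 f(14,12)=14 f(14,14)=1
t=15: f(15,-1)=3432 f(15,1)=5070 f(15,3)=4550 f(15,5)=2898 f(15,7)=1350 f(15,9)=454 f(15,11)=105 f(15,13)=15 f(15,15)=1
t=16: f(16,-2)=3432 f(16,0)=8502 f(16,2)=9620 f(16,4)=7448 f(16,6)=4248 f(16,8)=1804 f(16,10)=559 f(16,12)=120 f(16,14)=16 f(16,16)=1
t=17: f(17,-1)=11934 f(17,1)=18122 f(17,3)=17068 f(17,5)=11696 f(17,7)=6052 f(17,9)=2363 f(17,11)=679 f(17,13)=136 f(17,15)=17 f(17,17)=1
t=18: f(18,-2)=11934 f(18,0)=30056 f(18,2)=35190 f(18,4)=28764 f(18,6)=17748 f(18,8)=8415 f(18,10)=3042 f(18,12)=815 f(18,14)=153 f(18,16)=18 f(18,18)=1
t=19: f(19,-1)=41990 f(19,1)=65246 f(19,3)=63954 f(19,5)=46512 f(19,7)=26163 f(19,9)=11457 f(19,11)=3857 f(19,13)=968 f(19,15)=171 f(19,17)=19 f(19,19)=1
t=20: f(20,-2)=41990 f(20,0)=107236 f(20,2)=129200 f(20,4)=110466 f(20,6)=72675 f(20,8)=37620 f(20,10)=15314 f(20,12)=4825 f(20,14)=1139 f(20,16)=190 f(20,18)=20 f(20,20)=1
t=21: f(21,-1)=149226 f(21,1)=236436 f(21,3)=239666 f(21,5)=183141 f(21,7)=110295 f(21,9)=52934 f(21,11)=20139 f(21,13)=5964 f(21,15)=1329 f(21,17)=210 f(21,19)=21 f(21,21)=1
t=22: f(22,-2)=149226 f(22,0)=385662 f(22,2)=476102 f(22,4)=422807 f(22,6)=293436 f(22,8)=163229 f(22,10)=73073 f(22,12)=26103 f(22,14)=7293 f(22,16)=1539 f(22,18)=231 f(22,20)=22 f(22,22)=1
t=23: f(23,-1)=534888 f(23,1)=861764 f(23,3)=898909 f(23,5)=716243 f(23,7)=456665 f(23,9)=236302 f(23,11)=99176 f(23,13)=33396 f(23,15)=8832 f(23,17)=1770 f(23,19)=253 f(23,21)=23 f(23,23)=1
Σ_s f(23,s) = 3848222
P = 3848222/8388608 = 1924111/4194304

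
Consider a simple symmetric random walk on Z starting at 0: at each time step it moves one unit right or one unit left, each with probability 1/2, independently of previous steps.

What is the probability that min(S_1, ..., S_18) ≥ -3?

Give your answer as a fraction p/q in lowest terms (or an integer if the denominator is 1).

Let f(t,s) = #length-t paths at position s with S_1..S_t all ≥ -3.
f(t,s) = f(t-1,s-1) + f(t-1,s+1) for s ≥ -3; f(t,s) = 0 for s < -3.
t=0: f(0,0)=1
t=1: f(1,-1)=1 f(1,1)=1
t=2: f(2,-2)=1 f(2,0)=2 f(2,2)=1
t=3: f(3,-3)=1 f(3,-1)=3 f(3,1)=3 f(3,3)=1
t=4: f(4,-2)=4 f(4,0)=6 f(4,2)=4 f(4,4)=1
t=5: f(5,-3)=4 f(5,-1)=10 f(5,1)=10 f(5,3)=5 f(5,5)=1
t=6: f(6,-2)=14 f(6,0)=20 f(6,2)=15 f(6,4)=6 f(6,6)=1
t=7: f(7,-3)=14 f(7,-1)=34 f(7,1)=35 f(7,3)=21 f(7,5)=7 f(7,7)=1
t=8: f(8,-2)=48 f(8,0)=69 f(8,2)=56 f(8,4)=28 f(8,6)=8 f(8,8)=1
t=9: f(9,-3)=48 f(9,-1)=117 f(9,1)=125 f(9,3)=84 f(9,5)=36 f(9,7)=9 f(9,9)=1
t=10: f(10,-2)=165 f(10,0)=242 f(10,2)=209 f(10,4)=120 f(10,6)=45 f(10,8)=10 f(10,10)=1
t=11: f(11,-3)=165 f(11,-1)=407 f(11,1)=451 f(11,3)=329 f(11,5)=165 f(11,7)=55 f(11,9)=11 f(11,11)=1
t=12: f(12,-2)=572 f(12,0)=858 f(12,2)=780 f(12,4)=494 f(12,6)=220 f(12,8)=66 f(12,10)=12 f(12,12)=1
t=13: f(13,-3)=572 f(13,-1)=1430 f(13,1)=1638 f(13,3)=1274 f(13,5)=714 f(13,7)=286 f(13,9)=78 f(13,11)=13 f(13,13)=1
t=14: f(14,-2)=2002 f(14,0)=3068 f(14,2)=2912 f(14,4)=1988 f(14,6)=1000 f(14,8)=364 f(14,10)=91 f(14,12)=14 f(14,14)=1
t=15: f(15,-3)=2002 f(15,-1)=5070 f(15,1)=5980 f(15,3)=4900 f(15,5)=2988 f(15,7)=1364 f(15,9)=455 f(15,11)=105 f(15,13)=15 f(15,15)=1
t=16: f(16,-2)=7072 f(16,0)=11050 f(16,2)=10880 f(16,4)=7888 f(16,6)=4352 f(16,8)=1819 f(16,10)=560 f(16,12)=120 f(16,14)=16 f(16,16)=1
t=17: f(17,-3)=7072 f(17,-1)=18122 f(17,1)=21930 f(17,3)=18768 f(17,5)=12240 f(17,7)=6171 f(17,9)=2379 f(17,11)=680 f(17,13)=136 f(17,15)=17 f(17,17)=1
t=18: f(18,-2)=25194 f(18,0)=40052 f(18,2)=40698 f(18,4)=31008 f(18,6)=18411 f(18,8)=8550 f(18,10)=3059 f(18,12)=816 f(18,14)=153 f(18,16)=18 f(18,18)=1
Σ_s f(18,s) = 167960
P = 167960/262144 = 20995/32768

Answer: 20995/32768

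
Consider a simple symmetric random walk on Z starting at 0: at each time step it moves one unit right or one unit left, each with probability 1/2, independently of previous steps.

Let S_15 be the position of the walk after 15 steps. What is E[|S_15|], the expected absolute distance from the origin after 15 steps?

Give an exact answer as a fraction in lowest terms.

Answer: 6435/2048

Derivation:
S_15 takes values m ≡ 1 (mod 2) with |m| ≤ 15; P(S_15=m) = C(15,(15+m)/2)/2^15.
Total paths: 2^15 = 32768
Distribution: P(S=-15)=1/32768, P(S=-13)=15/32768, P(S=-11)=105/32768, P(S=-9)=455/32768, P(S=-7)=1365/32768, P(S=-5)=3003/32768, P(S=-3)=5005/32768, P(S=-1)=6435/32768, P(S=1)=6435/32768, P(S=3)=5005/32768, P(S=5)=3003/32768, P(S=7)=1365/32768, P(S=9)=455/32768, P(S=11)=105/32768, P(S=13)=15/32768, P(S=15)=1/32768
E[|S_15|] = Σ_m |m|·P(S_15=m) = 102960/32768 = 6435/2048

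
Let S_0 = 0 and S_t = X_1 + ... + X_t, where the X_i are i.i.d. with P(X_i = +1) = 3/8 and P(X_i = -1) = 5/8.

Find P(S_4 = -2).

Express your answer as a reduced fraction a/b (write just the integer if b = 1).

To reach position -2 after 4 steps: need 1 step of +1 and 3 steps of -1.
Number of such sequences: C(4,1) = 4
Each has probability (3/8)^1 · (5/8)^3 = 375/4096
P = 4 · 375/4096 = 375/1024

Answer: 375/1024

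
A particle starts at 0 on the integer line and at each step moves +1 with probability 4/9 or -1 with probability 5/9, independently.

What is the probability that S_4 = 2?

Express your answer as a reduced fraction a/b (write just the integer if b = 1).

Answer: 1280/6561

Derivation:
To reach position 2 after 4 steps: need 3 steps of +1 and 1 step of -1.
Number of such sequences: C(4,3) = 4
Each has probability (4/9)^3 · (5/9)^1 = 320/6561
P = 4 · 320/6561 = 1280/6561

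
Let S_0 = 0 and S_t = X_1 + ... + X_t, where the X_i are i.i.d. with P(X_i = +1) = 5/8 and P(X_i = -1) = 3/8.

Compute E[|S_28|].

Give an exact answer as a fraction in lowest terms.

S_28 takes values m ≡ 0 (mod 2) with |m| ≤ 28; P(S_28=m) = C(28,(28+m)/2) · (5/8)^((28+m)/2) · (3/8)^((28-m)/2).
Distribution: P(S=-28)=22876792454961/19342813113834066795298816, P(S=-26)=266895911974545/4835703278458516698824704, P(S=-24)=12010316038854525/9671406556917033397649408, P(S=-22)=86741171391727125/4835703278458516698824704, P(S=-20)=3614215474655296875/19342813113834066795298816, P(S=-18)=3614215474655296875/2417851639229258349412352, P(S=-16)=46181642176151015625/4835703278458516698824704, P(S=-14)=120951919985157421875/2417851639229258349412352, P(S=-12)=4233317199480509765625/19342813113834066795298816, P(S=-10)=3919738147667138671875/4835703278458516698824704, P(S=-8)=24825008268558544921875/9671406556917033397649408, P(S=-6)=33852284002579833984375/4835703278458516698824704, P(S=-4)=319716015579920654296875/19342813113834066795298816, P(S=-2)=40989232766656494140625/1208925819614629174706176, P(S=0)=146390117023773193359375/2417851639229258349412352, P(S=2)=113858979907379150390625/1208925819614629174706176, P(S=4)=2466944564659881591796875/19342813113834066795298816, P(S=6)=725571930782318115234375/4835703278458516698824704, P(S=8)=1478016896038055419921875/9671406556917033397649408, P(S=10)=648253024578094482421875/4835703278458516698824704, P(S=12)=1944759073734283447265625/19342813113834066795298816, P(S=14)=154345958232879638671875/2417851639229258349412352, P(S=16)=163700258731842041015625/4835703278458516698824704, P(S=18)=35587012767791748046875/2417851639229258349412352, P(S=20)=98852813243865966796875/19342813113834066795298816, P(S=22)=6590187549591064453125/4835703278458516698824704, P(S=24)=2534687519073486328125/9671406556917033397649408, P(S=26)=156462192535400390625/4835703278458516698824704, P(S=28)=37252902984619140625/19342813113834066795298816
E[|S_28|] = Σ_m |m|·P(S_28=m) = 4482794556220166296731509/604462909807314587353088

Answer: 4482794556220166296731509/604462909807314587353088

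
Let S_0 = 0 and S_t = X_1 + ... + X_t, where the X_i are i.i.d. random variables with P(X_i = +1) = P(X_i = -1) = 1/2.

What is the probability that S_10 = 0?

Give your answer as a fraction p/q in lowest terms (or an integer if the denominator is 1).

Answer: 63/256

Derivation:
To return to 0 after 10 steps: need exactly 5 steps of +1 and 5 of -1.
Favorable paths: C(10,5) = 252
Total paths: 2^10 = 1024
P = 252/1024 = 63/256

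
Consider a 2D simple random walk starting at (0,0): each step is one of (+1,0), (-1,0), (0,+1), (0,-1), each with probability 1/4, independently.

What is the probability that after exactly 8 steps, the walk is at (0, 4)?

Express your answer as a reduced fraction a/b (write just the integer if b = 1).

Answer: 49/4096

Derivation:
Let h be the number of horizontal steps (so 8-h are vertical). To end at (0,4) need (h+0)/2 right-steps and ((8-h)+4)/2 up-steps.
Sum over h with 0 ≤ h ≤ 4, h ≡ 0 (mod 2), 8-h ≡ 0 (mod 2):
h=0: C(8,0)·C(0,0)·C(8,6) = 1·1·28 = 28
h=2: C(8,2)·C(2,1)·C(6,5) = 28·2·6 = 336
h=4: C(8,4)·C(4,2)·C(4,4) = 70·6·1 = 420
Total favorable: 784
Total paths: 4^8 = 65536
P = 784/65536 = 49/4096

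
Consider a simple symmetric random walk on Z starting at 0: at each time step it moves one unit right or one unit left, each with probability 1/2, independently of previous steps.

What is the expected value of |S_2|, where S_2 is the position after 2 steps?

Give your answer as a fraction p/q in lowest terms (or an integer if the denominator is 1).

S_2 takes values m ≡ 0 (mod 2) with |m| ≤ 2; P(S_2=m) = C(2,(2+m)/2)/2^2.
Total paths: 2^2 = 4
Distribution: P(S=-2)=1/4, P(S=0)=2/4, P(S=2)=1/4
E[|S_2|] = Σ_m |m|·P(S_2=m) = 4/4 = 1

Answer: 1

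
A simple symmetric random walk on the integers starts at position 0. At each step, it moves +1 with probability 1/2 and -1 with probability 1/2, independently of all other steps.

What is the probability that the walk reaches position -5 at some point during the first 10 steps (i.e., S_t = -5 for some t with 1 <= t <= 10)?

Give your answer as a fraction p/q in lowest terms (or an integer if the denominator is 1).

Answer: 7/64

Derivation:
Count via complement. Let g(t,s) = #length-t paths at position s with S_1..S_t all ≠ -5.
g(t,s) = g(t-1,s-1) + g(t-1,s+1) for s ≠ -5; g(t,-5) = 0.
t=0: g(0,0)=1
t=1: g(1,-1)=1 g(1,1)=1
t=2: g(2,-2)=1 g(2,0)=2 g(2,2)=1
t=3: g(3,-3)=1 g(3,-1)=3 g(3,1)=3 g(3,3)=1
t=4: g(4,-4)=1 g(4,-2)=4 g(4,0)=6 g(4,2)=4 g(4,4)=1
t=5: g(5,-3)=5 g(5,-1)=10 g(5,1)=10 g(5,3)=5 g(5,5)=1
t=6: g(6,-4)=5 g(6,-2)=15 g(6,0)=20 g(6,2)=15 g(6,4)=6 g(6,6)=1
t=7: g(7,-3)=20 g(7,-1)=35 g(7,1)=35 g(7,3)=21 g(7,5)=7 g(7,7)=1
t=8: g(8,-4)=20 g(8,-2)=55 g(8,0)=70 g(8,2)=56 g(8,4)=28 g(8,6)=8 g(8,8)=1
t=9: g(9,-3)=75 g(9,-1)=125 g(9,1)=126 g(9,3)=84 g(9,5)=36 g(9,7)=9 g(9,9)=1
t=10: g(10,-4)=75 g(10,-2)=200 g(10,0)=251 g(10,2)=210 g(10,4)=120 g(10,6)=45 g(10,8)=10 g(10,10)=1
Paths never hitting -5: Σ_s g(10,s) = 912
Paths hitting -5: 2^10 - 912 = 112
P = 112/1024 = 7/64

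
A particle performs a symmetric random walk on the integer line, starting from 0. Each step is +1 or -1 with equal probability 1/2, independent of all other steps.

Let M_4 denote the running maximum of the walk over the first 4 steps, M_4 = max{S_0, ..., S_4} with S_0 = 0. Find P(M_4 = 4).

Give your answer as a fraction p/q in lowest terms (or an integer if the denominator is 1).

Let M_4 = max(S_0,...,S_4). Use the reflection principle: for j ≥ 1, #{paths with M_4 ≥ j} = #{S_4 ≥ j} + #{S_4 ≥ j+1}.
By reflection, #{M_4 ≥ 4} = #{S_4 ≥ 4} + #{S_4 ≥ 5} = 1 + 0 = 1.
#{M_4 ≥ 5} = #{S_4 ≥ 5} + #{S_4 ≥ 6} = 0 + 0 = 0.
#{M_4 = 4} = 1 - 0 = 1.
P(M_4 = 4) = 1/16 = 1/16

Answer: 1/16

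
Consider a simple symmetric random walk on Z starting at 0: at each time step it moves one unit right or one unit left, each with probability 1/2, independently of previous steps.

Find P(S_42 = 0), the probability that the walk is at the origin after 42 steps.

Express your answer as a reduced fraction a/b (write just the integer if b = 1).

Answer: 67282234305/549755813888

Derivation:
To return to 0 after 42 steps: need exactly 21 steps of +1 and 21 of -1.
Favorable paths: C(42,21) = 538257874440
Total paths: 2^42 = 4398046511104
P = 538257874440/4398046511104 = 67282234305/549755813888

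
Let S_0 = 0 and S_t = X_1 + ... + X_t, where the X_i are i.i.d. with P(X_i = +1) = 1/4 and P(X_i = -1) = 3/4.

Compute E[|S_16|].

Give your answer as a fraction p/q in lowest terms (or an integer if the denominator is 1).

S_16 takes values m ≡ 0 (mod 2) with |m| ≤ 16; P(S_16=m) = C(16,(16+m)/2) · (1/4)^((16+m)/2) · (3/4)^((16-m)/2).
Distribution: P(S=-16)=43046721/4294967296, P(S=-14)=14348907/268435456, P(S=-12)=71744535/536870912, P(S=-10)=55801305/268435456, P(S=-8)=241805655/1073741824, P(S=-6)=48361131/268435456, P(S=-4)=59108049/536870912, P(S=-2)=14073345/268435456, P(S=0)=42220035/2147483648, P(S=2)=1563705/268435456, P(S=4)=729729/536870912, P(S=6)=66339/268435456, P(S=8)=36855/1073741824, P(S=10)=945/268435456, P(S=12)=135/536870912, P(S=14)=3/268435456, P(S=16)=1/4294967296
E[|S_16|] = Σ_m |m|·P(S_16=m) = 1078810739/134217728

Answer: 1078810739/134217728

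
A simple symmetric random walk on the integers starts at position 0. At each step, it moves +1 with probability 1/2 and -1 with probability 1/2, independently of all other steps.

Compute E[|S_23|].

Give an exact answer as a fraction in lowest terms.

S_23 takes values m ≡ 1 (mod 2) with |m| ≤ 23; P(S_23=m) = C(23,(23+m)/2)/2^23.
Total paths: 2^23 = 8388608
Distribution: P(S=-23)=1/8388608, P(S=-21)=23/8388608, P(S=-19)=253/8388608, P(S=-17)=1771/8388608, P(S=-15)=8855/8388608, P(S=-13)=33649/8388608, P(S=-11)=100947/8388608, P(S=-9)=245157/8388608, P(S=-7)=490314/8388608, P(S=-5)=817190/8388608, P(S=-3)=1144066/8388608, P(S=-1)=1352078/8388608, P(S=1)=1352078/8388608, P(S=3)=1144066/8388608, P(S=5)=817190/8388608, P(S=7)=490314/8388608, P(S=9)=245157/8388608, P(S=11)=100947/8388608, P(S=13)=33649/8388608, P(S=15)=8855/8388608, P(S=17)=1771/8388608, P(S=19)=253/8388608, P(S=21)=23/8388608, P(S=23)=1/8388608
E[|S_23|] = Σ_m |m|·P(S_23=m) = 32449872/8388608 = 2028117/524288

Answer: 2028117/524288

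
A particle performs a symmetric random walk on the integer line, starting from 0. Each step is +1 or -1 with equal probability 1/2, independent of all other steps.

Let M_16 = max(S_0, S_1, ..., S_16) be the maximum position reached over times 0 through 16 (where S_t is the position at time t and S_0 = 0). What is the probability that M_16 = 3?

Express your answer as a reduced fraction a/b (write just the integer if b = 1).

Let M_16 = max(S_0,...,S_16). Use the reflection principle: for j ≥ 1, #{paths with M_16 ≥ j} = #{S_16 ≥ j} + #{S_16 ≥ j+1}.
By reflection, #{M_16 ≥ 3} = #{S_16 ≥ 3} + #{S_16 ≥ 4} = 14893 + 14893 = 29786.
#{M_16 ≥ 4} = #{S_16 ≥ 4} + #{S_16 ≥ 5} = 14893 + 6885 = 21778.
#{M_16 = 3} = 29786 - 21778 = 8008.
P(M_16 = 3) = 8008/65536 = 1001/8192

Answer: 1001/8192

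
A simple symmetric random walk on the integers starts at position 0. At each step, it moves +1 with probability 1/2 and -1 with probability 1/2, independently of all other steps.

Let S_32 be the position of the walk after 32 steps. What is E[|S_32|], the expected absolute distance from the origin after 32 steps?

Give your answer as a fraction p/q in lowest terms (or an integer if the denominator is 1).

Answer: 300540195/67108864

Derivation:
S_32 takes values m ≡ 0 (mod 2) with |m| ≤ 32; P(S_32=m) = C(32,(32+m)/2)/2^32.
Total paths: 2^32 = 4294967296
Distribution: P(S=-32)=1/4294967296, P(S=-30)=32/4294967296, P(S=-28)=496/4294967296, P(S=-26)=4960/4294967296, P(S=-24)=35960/4294967296, P(S=-22)=201376/4294967296, P(S=-20)=906192/4294967296, P(S=-18)=3365856/4294967296, P(S=-16)=10518300/4294967296, P(S=-14)=28048800/4294967296, P(S=-12)=64512240/4294967296, P(S=-10)=129024480/4294967296, P(S=-8)=225792840/4294967296, P(S=-6)=347373600/4294967296, P(S=-4)=471435600/4294967296, P(S=-2)=565722720/4294967296, P(S=0)=601080390/4294967296, P(S=2)=565722720/4294967296, P(S=4)=471435600/4294967296, P(S=6)=347373600/4294967296, P(S=8)=225792840/4294967296, P(S=10)=129024480/4294967296, P(S=12)=64512240/4294967296, P(S=14)=28048800/4294967296, P(S=16)=10518300/4294967296, P(S=18)=3365856/4294967296, P(S=20)=906192/4294967296, P(S=22)=201376/4294967296, P(S=24)=35960/4294967296, P(S=26)=4960/4294967296, P(S=28)=496/4294967296, P(S=30)=32/4294967296, P(S=32)=1/4294967296
E[|S_32|] = Σ_m |m|·P(S_32=m) = 19234572480/4294967296 = 300540195/67108864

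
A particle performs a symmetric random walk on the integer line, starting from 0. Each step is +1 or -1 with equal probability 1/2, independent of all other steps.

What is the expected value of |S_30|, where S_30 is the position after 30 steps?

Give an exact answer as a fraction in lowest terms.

S_30 takes values m ≡ 0 (mod 2) with |m| ≤ 30; P(S_30=m) = C(30,(30+m)/2)/2^30.
Total paths: 2^30 = 1073741824
Distribution: P(S=-30)=1/1073741824, P(S=-28)=30/1073741824, P(S=-26)=435/1073741824, P(S=-24)=4060/1073741824, P(S=-22)=27405/1073741824, P(S=-20)=142506/1073741824, P(S=-18)=593775/1073741824, P(S=-16)=2035800/1073741824, P(S=-14)=5852925/1073741824, P(S=-12)=14307150/1073741824, P(S=-10)=30045015/1073741824, P(S=-8)=54627300/1073741824, P(S=-6)=86493225/1073741824, P(S=-4)=119759850/1073741824, P(S=-2)=145422675/1073741824, P(S=0)=155117520/1073741824, P(S=2)=145422675/1073741824, P(S=4)=119759850/1073741824, P(S=6)=86493225/1073741824, P(S=8)=54627300/1073741824, P(S=10)=30045015/1073741824, P(S=12)=14307150/1073741824, P(S=14)=5852925/1073741824, P(S=16)=2035800/1073741824, P(S=18)=593775/1073741824, P(S=20)=142506/1073741824, P(S=22)=27405/1073741824, P(S=24)=4060/1073741824, P(S=26)=435/1073741824, P(S=28)=30/1073741824, P(S=30)=1/1073741824
E[|S_30|] = Σ_m |m|·P(S_30=m) = 4653525600/1073741824 = 145422675/33554432

Answer: 145422675/33554432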